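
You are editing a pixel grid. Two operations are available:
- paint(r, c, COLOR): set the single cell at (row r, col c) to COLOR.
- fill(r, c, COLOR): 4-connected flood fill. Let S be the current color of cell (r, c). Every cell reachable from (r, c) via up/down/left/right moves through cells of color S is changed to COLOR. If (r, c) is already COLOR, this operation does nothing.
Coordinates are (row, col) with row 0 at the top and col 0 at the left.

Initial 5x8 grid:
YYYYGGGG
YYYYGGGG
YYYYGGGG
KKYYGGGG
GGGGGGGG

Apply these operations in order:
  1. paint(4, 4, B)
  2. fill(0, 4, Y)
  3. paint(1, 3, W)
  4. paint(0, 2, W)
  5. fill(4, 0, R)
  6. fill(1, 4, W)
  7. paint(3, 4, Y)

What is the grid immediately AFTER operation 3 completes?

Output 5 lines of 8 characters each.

Answer: YYYYYYYY
YYYWYYYY
YYYYYYYY
KKYYYYYY
GGGGBYYY

Derivation:
After op 1 paint(4,4,B):
YYYYGGGG
YYYYGGGG
YYYYGGGG
KKYYGGGG
GGGGBGGG
After op 2 fill(0,4,Y) [19 cells changed]:
YYYYYYYY
YYYYYYYY
YYYYYYYY
KKYYYYYY
GGGGBYYY
After op 3 paint(1,3,W):
YYYYYYYY
YYYWYYYY
YYYYYYYY
KKYYYYYY
GGGGBYYY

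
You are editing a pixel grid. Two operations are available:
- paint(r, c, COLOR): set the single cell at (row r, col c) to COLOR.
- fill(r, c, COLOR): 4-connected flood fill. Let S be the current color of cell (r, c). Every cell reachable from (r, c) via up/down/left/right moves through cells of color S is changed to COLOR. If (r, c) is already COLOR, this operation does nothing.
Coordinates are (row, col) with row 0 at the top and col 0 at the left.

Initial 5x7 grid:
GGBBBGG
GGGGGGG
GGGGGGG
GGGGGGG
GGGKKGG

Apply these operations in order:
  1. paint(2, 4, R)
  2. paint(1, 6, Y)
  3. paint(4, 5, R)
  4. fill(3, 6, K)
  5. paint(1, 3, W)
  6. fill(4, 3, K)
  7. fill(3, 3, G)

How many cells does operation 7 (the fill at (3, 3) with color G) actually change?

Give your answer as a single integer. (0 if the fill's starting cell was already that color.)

Answer: 28

Derivation:
After op 1 paint(2,4,R):
GGBBBGG
GGGGGGG
GGGGRGG
GGGGGGG
GGGKKGG
After op 2 paint(1,6,Y):
GGBBBGG
GGGGGGY
GGGGRGG
GGGGGGG
GGGKKGG
After op 3 paint(4,5,R):
GGBBBGG
GGGGGGY
GGGGRGG
GGGGGGG
GGGKKRG
After op 4 fill(3,6,K) [27 cells changed]:
KKBBBKK
KKKKKKY
KKKKRKK
KKKKKKK
KKKKKRK
After op 5 paint(1,3,W):
KKBBBKK
KKKWKKY
KKKKRKK
KKKKKKK
KKKKKRK
After op 6 fill(4,3,K) [0 cells changed]:
KKBBBKK
KKKWKKY
KKKKRKK
KKKKKKK
KKKKKRK
After op 7 fill(3,3,G) [28 cells changed]:
GGBBBGG
GGGWGGY
GGGGRGG
GGGGGGG
GGGGGRG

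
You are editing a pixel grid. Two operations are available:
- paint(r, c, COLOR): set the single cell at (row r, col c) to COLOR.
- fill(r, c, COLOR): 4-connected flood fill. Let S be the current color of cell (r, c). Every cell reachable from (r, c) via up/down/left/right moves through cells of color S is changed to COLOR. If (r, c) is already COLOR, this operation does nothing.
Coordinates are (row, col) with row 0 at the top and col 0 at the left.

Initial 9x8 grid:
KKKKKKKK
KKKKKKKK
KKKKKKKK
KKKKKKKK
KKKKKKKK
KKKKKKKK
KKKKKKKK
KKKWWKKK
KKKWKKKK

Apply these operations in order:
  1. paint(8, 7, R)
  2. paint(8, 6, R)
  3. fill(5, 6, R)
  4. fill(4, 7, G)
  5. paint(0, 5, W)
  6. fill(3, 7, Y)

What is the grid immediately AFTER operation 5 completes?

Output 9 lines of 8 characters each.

Answer: GGGGGWGG
GGGGGGGG
GGGGGGGG
GGGGGGGG
GGGGGGGG
GGGGGGGG
GGGGGGGG
GGGWWGGG
GGGWGGGG

Derivation:
After op 1 paint(8,7,R):
KKKKKKKK
KKKKKKKK
KKKKKKKK
KKKKKKKK
KKKKKKKK
KKKKKKKK
KKKKKKKK
KKKWWKKK
KKKWKKKR
After op 2 paint(8,6,R):
KKKKKKKK
KKKKKKKK
KKKKKKKK
KKKKKKKK
KKKKKKKK
KKKKKKKK
KKKKKKKK
KKKWWKKK
KKKWKKRR
After op 3 fill(5,6,R) [67 cells changed]:
RRRRRRRR
RRRRRRRR
RRRRRRRR
RRRRRRRR
RRRRRRRR
RRRRRRRR
RRRRRRRR
RRRWWRRR
RRRWRRRR
After op 4 fill(4,7,G) [69 cells changed]:
GGGGGGGG
GGGGGGGG
GGGGGGGG
GGGGGGGG
GGGGGGGG
GGGGGGGG
GGGGGGGG
GGGWWGGG
GGGWGGGG
After op 5 paint(0,5,W):
GGGGGWGG
GGGGGGGG
GGGGGGGG
GGGGGGGG
GGGGGGGG
GGGGGGGG
GGGGGGGG
GGGWWGGG
GGGWGGGG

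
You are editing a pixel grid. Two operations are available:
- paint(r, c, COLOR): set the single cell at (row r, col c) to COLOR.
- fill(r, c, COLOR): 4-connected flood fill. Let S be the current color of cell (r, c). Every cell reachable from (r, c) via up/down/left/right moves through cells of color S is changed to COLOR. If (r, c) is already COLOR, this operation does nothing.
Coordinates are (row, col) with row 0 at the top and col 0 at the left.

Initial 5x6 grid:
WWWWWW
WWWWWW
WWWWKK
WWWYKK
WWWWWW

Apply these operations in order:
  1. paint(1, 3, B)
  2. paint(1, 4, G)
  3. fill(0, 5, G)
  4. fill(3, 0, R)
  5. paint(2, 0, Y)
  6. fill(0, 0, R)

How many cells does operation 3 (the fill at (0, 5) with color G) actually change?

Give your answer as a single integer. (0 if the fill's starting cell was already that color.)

Answer: 23

Derivation:
After op 1 paint(1,3,B):
WWWWWW
WWWBWW
WWWWKK
WWWYKK
WWWWWW
After op 2 paint(1,4,G):
WWWWWW
WWWBGW
WWWWKK
WWWYKK
WWWWWW
After op 3 fill(0,5,G) [23 cells changed]:
GGGGGG
GGGBGG
GGGGKK
GGGYKK
GGGGGG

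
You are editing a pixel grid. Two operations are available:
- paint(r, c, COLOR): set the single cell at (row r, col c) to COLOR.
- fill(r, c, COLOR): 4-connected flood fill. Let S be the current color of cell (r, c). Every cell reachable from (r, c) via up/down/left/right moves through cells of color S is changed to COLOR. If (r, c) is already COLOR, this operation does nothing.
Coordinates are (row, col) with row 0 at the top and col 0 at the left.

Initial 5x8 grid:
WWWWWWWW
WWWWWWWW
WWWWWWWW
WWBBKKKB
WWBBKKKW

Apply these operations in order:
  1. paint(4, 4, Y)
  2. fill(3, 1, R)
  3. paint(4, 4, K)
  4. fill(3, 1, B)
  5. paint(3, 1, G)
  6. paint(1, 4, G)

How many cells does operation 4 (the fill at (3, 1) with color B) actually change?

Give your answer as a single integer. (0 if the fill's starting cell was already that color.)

After op 1 paint(4,4,Y):
WWWWWWWW
WWWWWWWW
WWWWWWWW
WWBBKKKB
WWBBYKKW
After op 2 fill(3,1,R) [28 cells changed]:
RRRRRRRR
RRRRRRRR
RRRRRRRR
RRBBKKKB
RRBBYKKW
After op 3 paint(4,4,K):
RRRRRRRR
RRRRRRRR
RRRRRRRR
RRBBKKKB
RRBBKKKW
After op 4 fill(3,1,B) [28 cells changed]:
BBBBBBBB
BBBBBBBB
BBBBBBBB
BBBBKKKB
BBBBKKKW

Answer: 28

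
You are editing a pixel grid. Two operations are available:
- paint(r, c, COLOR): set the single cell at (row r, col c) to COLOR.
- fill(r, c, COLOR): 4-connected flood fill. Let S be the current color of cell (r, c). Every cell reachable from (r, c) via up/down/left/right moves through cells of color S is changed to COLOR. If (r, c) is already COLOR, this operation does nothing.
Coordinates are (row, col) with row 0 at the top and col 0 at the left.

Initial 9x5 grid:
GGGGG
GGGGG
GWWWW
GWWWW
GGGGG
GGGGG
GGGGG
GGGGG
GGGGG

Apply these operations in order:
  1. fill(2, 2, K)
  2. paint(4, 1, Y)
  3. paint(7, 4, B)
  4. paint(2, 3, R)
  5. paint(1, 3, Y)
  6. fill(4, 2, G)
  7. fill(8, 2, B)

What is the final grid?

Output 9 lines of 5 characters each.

Answer: BBBBB
BBBYB
BKKRK
BKKKK
BYBBB
BBBBB
BBBBB
BBBBB
BBBBB

Derivation:
After op 1 fill(2,2,K) [8 cells changed]:
GGGGG
GGGGG
GKKKK
GKKKK
GGGGG
GGGGG
GGGGG
GGGGG
GGGGG
After op 2 paint(4,1,Y):
GGGGG
GGGGG
GKKKK
GKKKK
GYGGG
GGGGG
GGGGG
GGGGG
GGGGG
After op 3 paint(7,4,B):
GGGGG
GGGGG
GKKKK
GKKKK
GYGGG
GGGGG
GGGGG
GGGGB
GGGGG
After op 4 paint(2,3,R):
GGGGG
GGGGG
GKKRK
GKKKK
GYGGG
GGGGG
GGGGG
GGGGB
GGGGG
After op 5 paint(1,3,Y):
GGGGG
GGGYG
GKKRK
GKKKK
GYGGG
GGGGG
GGGGG
GGGGB
GGGGG
After op 6 fill(4,2,G) [0 cells changed]:
GGGGG
GGGYG
GKKRK
GKKKK
GYGGG
GGGGG
GGGGG
GGGGB
GGGGG
After op 7 fill(8,2,B) [34 cells changed]:
BBBBB
BBBYB
BKKRK
BKKKK
BYBBB
BBBBB
BBBBB
BBBBB
BBBBB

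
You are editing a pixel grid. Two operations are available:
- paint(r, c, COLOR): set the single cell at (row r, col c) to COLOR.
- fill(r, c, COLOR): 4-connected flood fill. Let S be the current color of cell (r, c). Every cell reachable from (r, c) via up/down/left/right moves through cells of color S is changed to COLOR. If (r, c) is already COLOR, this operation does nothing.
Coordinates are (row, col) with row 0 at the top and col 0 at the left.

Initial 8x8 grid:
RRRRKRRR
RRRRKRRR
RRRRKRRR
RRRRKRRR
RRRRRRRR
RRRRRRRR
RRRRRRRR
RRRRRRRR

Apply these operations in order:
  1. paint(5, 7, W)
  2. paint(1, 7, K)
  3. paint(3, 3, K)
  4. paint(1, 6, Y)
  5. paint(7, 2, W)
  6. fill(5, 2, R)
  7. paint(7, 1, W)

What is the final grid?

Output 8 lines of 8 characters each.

After op 1 paint(5,7,W):
RRRRKRRR
RRRRKRRR
RRRRKRRR
RRRRKRRR
RRRRRRRR
RRRRRRRW
RRRRRRRR
RRRRRRRR
After op 2 paint(1,7,K):
RRRRKRRR
RRRRKRRK
RRRRKRRR
RRRRKRRR
RRRRRRRR
RRRRRRRW
RRRRRRRR
RRRRRRRR
After op 3 paint(3,3,K):
RRRRKRRR
RRRRKRRK
RRRRKRRR
RRRKKRRR
RRRRRRRR
RRRRRRRW
RRRRRRRR
RRRRRRRR
After op 4 paint(1,6,Y):
RRRRKRRR
RRRRKRYK
RRRRKRRR
RRRKKRRR
RRRRRRRR
RRRRRRRW
RRRRRRRR
RRRRRRRR
After op 5 paint(7,2,W):
RRRRKRRR
RRRRKRYK
RRRRKRRR
RRRKKRRR
RRRRRRRR
RRRRRRRW
RRRRRRRR
RRWRRRRR
After op 6 fill(5,2,R) [0 cells changed]:
RRRRKRRR
RRRRKRYK
RRRRKRRR
RRRKKRRR
RRRRRRRR
RRRRRRRW
RRRRRRRR
RRWRRRRR
After op 7 paint(7,1,W):
RRRRKRRR
RRRRKRYK
RRRRKRRR
RRRKKRRR
RRRRRRRR
RRRRRRRW
RRRRRRRR
RWWRRRRR

Answer: RRRRKRRR
RRRRKRYK
RRRRKRRR
RRRKKRRR
RRRRRRRR
RRRRRRRW
RRRRRRRR
RWWRRRRR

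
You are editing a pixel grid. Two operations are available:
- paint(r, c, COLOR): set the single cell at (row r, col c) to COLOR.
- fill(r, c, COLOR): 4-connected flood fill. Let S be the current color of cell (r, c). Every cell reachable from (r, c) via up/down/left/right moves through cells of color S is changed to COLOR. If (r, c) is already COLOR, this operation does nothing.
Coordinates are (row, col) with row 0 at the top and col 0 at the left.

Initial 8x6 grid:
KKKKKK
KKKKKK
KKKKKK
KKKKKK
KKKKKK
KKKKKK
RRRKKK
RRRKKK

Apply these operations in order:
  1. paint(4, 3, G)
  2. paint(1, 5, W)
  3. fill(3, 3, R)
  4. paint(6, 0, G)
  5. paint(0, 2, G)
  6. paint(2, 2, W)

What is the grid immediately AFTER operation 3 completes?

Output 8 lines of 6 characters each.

After op 1 paint(4,3,G):
KKKKKK
KKKKKK
KKKKKK
KKKKKK
KKKGKK
KKKKKK
RRRKKK
RRRKKK
After op 2 paint(1,5,W):
KKKKKK
KKKKKW
KKKKKK
KKKKKK
KKKGKK
KKKKKK
RRRKKK
RRRKKK
After op 3 fill(3,3,R) [40 cells changed]:
RRRRRR
RRRRRW
RRRRRR
RRRRRR
RRRGRR
RRRRRR
RRRRRR
RRRRRR

Answer: RRRRRR
RRRRRW
RRRRRR
RRRRRR
RRRGRR
RRRRRR
RRRRRR
RRRRRR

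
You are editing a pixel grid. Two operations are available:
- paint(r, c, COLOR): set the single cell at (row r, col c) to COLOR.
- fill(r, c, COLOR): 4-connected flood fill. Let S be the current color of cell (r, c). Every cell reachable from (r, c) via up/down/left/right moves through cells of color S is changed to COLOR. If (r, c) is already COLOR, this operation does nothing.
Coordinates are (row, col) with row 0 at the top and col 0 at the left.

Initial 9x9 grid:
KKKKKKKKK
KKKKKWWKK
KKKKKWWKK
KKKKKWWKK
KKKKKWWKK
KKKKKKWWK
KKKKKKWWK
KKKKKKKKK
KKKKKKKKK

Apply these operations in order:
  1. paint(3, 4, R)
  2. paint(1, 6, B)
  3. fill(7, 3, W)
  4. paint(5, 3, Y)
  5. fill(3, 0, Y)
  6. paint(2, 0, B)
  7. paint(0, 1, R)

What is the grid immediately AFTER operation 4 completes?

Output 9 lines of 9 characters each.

Answer: WWWWWWWWW
WWWWWWBWW
WWWWWWWWW
WWWWRWWWW
WWWWWWWWW
WWWYWWWWW
WWWWWWWWW
WWWWWWWWW
WWWWWWWWW

Derivation:
After op 1 paint(3,4,R):
KKKKKKKKK
KKKKKWWKK
KKKKKWWKK
KKKKRWWKK
KKKKKWWKK
KKKKKKWWK
KKKKKKWWK
KKKKKKKKK
KKKKKKKKK
After op 2 paint(1,6,B):
KKKKKKKKK
KKKKKWBKK
KKKKKWWKK
KKKKRWWKK
KKKKKWWKK
KKKKKKWWK
KKKKKKWWK
KKKKKKKKK
KKKKKKKKK
After op 3 fill(7,3,W) [68 cells changed]:
WWWWWWWWW
WWWWWWBWW
WWWWWWWWW
WWWWRWWWW
WWWWWWWWW
WWWWWWWWW
WWWWWWWWW
WWWWWWWWW
WWWWWWWWW
After op 4 paint(5,3,Y):
WWWWWWWWW
WWWWWWBWW
WWWWWWWWW
WWWWRWWWW
WWWWWWWWW
WWWYWWWWW
WWWWWWWWW
WWWWWWWWW
WWWWWWWWW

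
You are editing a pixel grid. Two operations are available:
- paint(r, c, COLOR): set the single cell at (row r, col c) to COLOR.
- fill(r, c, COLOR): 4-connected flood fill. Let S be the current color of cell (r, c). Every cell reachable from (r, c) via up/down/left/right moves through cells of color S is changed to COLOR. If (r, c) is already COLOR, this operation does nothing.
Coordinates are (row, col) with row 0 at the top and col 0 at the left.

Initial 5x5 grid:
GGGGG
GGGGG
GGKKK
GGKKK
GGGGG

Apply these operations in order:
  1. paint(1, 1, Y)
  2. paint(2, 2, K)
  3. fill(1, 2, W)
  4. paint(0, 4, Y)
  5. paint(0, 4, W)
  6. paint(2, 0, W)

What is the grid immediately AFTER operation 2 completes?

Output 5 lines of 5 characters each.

Answer: GGGGG
GYGGG
GGKKK
GGKKK
GGGGG

Derivation:
After op 1 paint(1,1,Y):
GGGGG
GYGGG
GGKKK
GGKKK
GGGGG
After op 2 paint(2,2,K):
GGGGG
GYGGG
GGKKK
GGKKK
GGGGG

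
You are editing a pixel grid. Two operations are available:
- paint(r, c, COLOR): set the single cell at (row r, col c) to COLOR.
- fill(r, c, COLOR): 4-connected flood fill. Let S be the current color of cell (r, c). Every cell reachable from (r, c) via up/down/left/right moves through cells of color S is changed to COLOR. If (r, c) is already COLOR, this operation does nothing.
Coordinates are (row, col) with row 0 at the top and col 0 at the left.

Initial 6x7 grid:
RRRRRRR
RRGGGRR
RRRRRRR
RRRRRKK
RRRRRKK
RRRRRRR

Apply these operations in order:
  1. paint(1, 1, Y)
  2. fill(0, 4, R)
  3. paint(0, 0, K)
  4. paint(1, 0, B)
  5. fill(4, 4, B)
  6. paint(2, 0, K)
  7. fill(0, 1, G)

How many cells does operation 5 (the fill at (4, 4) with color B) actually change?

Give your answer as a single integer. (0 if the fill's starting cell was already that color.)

After op 1 paint(1,1,Y):
RRRRRRR
RYGGGRR
RRRRRRR
RRRRRKK
RRRRRKK
RRRRRRR
After op 2 fill(0,4,R) [0 cells changed]:
RRRRRRR
RYGGGRR
RRRRRRR
RRRRRKK
RRRRRKK
RRRRRRR
After op 3 paint(0,0,K):
KRRRRRR
RYGGGRR
RRRRRRR
RRRRRKK
RRRRRKK
RRRRRRR
After op 4 paint(1,0,B):
KRRRRRR
BYGGGRR
RRRRRRR
RRRRRKK
RRRRRKK
RRRRRRR
After op 5 fill(4,4,B) [32 cells changed]:
KBBBBBB
BYGGGBB
BBBBBBB
BBBBBKK
BBBBBKK
BBBBBBB

Answer: 32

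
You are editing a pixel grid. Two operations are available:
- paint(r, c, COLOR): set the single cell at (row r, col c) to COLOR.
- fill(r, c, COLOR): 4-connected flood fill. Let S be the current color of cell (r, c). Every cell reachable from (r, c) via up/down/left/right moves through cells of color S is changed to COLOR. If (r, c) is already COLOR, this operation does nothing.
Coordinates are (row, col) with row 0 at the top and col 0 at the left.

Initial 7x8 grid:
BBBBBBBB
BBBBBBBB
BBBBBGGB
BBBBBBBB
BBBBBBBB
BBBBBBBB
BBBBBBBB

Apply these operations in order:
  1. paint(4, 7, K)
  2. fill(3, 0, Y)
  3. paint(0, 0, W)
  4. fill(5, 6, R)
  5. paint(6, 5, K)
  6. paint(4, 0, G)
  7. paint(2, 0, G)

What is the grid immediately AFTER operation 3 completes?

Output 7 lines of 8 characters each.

Answer: WYYYYYYY
YYYYYYYY
YYYYYGGY
YYYYYYYY
YYYYYYYK
YYYYYYYY
YYYYYYYY

Derivation:
After op 1 paint(4,7,K):
BBBBBBBB
BBBBBBBB
BBBBBGGB
BBBBBBBB
BBBBBBBK
BBBBBBBB
BBBBBBBB
After op 2 fill(3,0,Y) [53 cells changed]:
YYYYYYYY
YYYYYYYY
YYYYYGGY
YYYYYYYY
YYYYYYYK
YYYYYYYY
YYYYYYYY
After op 3 paint(0,0,W):
WYYYYYYY
YYYYYYYY
YYYYYGGY
YYYYYYYY
YYYYYYYK
YYYYYYYY
YYYYYYYY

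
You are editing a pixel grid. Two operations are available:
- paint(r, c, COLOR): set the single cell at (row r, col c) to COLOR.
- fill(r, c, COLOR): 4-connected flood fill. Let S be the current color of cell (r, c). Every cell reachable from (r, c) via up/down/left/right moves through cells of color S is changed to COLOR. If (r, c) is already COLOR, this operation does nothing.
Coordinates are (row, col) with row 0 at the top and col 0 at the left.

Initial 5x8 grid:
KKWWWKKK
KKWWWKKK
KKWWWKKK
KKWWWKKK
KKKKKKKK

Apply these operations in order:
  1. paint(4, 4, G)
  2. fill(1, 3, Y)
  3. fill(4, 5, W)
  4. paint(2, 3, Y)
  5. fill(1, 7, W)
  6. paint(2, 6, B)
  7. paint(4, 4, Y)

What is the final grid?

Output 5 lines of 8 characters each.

Answer: KKYYYWWW
KKYYYWWW
KKYYYWBW
KKYYYWWW
KKKKYWWW

Derivation:
After op 1 paint(4,4,G):
KKWWWKKK
KKWWWKKK
KKWWWKKK
KKWWWKKK
KKKKGKKK
After op 2 fill(1,3,Y) [12 cells changed]:
KKYYYKKK
KKYYYKKK
KKYYYKKK
KKYYYKKK
KKKKGKKK
After op 3 fill(4,5,W) [15 cells changed]:
KKYYYWWW
KKYYYWWW
KKYYYWWW
KKYYYWWW
KKKKGWWW
After op 4 paint(2,3,Y):
KKYYYWWW
KKYYYWWW
KKYYYWWW
KKYYYWWW
KKKKGWWW
After op 5 fill(1,7,W) [0 cells changed]:
KKYYYWWW
KKYYYWWW
KKYYYWWW
KKYYYWWW
KKKKGWWW
After op 6 paint(2,6,B):
KKYYYWWW
KKYYYWWW
KKYYYWBW
KKYYYWWW
KKKKGWWW
After op 7 paint(4,4,Y):
KKYYYWWW
KKYYYWWW
KKYYYWBW
KKYYYWWW
KKKKYWWW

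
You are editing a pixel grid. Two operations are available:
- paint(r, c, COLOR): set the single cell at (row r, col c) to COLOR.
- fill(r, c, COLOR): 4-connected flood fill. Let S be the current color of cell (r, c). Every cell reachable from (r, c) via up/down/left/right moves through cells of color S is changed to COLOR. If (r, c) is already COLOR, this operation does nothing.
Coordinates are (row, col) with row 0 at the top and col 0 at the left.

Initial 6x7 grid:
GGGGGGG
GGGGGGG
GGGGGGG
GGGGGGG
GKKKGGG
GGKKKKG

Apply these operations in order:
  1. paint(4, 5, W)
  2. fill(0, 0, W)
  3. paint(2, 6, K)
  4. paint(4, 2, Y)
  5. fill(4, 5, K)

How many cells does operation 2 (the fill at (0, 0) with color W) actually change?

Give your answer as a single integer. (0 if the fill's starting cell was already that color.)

After op 1 paint(4,5,W):
GGGGGGG
GGGGGGG
GGGGGGG
GGGGGGG
GKKKGWG
GGKKKKG
After op 2 fill(0,0,W) [34 cells changed]:
WWWWWWW
WWWWWWW
WWWWWWW
WWWWWWW
WKKKWWW
WWKKKKW

Answer: 34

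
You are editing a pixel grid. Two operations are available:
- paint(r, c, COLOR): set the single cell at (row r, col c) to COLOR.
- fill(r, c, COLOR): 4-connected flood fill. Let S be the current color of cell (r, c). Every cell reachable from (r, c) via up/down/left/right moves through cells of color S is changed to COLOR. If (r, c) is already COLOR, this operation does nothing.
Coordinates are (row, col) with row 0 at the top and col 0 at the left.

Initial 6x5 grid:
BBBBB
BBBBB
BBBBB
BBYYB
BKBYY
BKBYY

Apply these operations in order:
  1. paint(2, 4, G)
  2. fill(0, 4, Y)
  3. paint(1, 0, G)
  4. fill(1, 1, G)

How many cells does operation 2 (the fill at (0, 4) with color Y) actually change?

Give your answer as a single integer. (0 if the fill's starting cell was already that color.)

After op 1 paint(2,4,G):
BBBBB
BBBBB
BBBBG
BBYYB
BKBYY
BKBYY
After op 2 fill(0,4,Y) [18 cells changed]:
YYYYY
YYYYY
YYYYG
YYYYB
YKBYY
YKBYY

Answer: 18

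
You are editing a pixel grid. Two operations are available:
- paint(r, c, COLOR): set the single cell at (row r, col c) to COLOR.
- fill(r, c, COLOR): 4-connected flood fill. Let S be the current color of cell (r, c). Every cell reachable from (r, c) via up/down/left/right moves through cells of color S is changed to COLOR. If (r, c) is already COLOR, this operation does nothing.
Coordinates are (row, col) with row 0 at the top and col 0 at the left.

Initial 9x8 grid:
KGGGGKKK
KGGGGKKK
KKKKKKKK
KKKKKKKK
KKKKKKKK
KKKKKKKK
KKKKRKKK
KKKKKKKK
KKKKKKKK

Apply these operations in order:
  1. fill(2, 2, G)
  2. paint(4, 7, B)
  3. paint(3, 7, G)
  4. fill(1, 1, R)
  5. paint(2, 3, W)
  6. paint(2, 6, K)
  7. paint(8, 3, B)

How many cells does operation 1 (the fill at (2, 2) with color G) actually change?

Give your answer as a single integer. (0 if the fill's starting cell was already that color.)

After op 1 fill(2,2,G) [63 cells changed]:
GGGGGGGG
GGGGGGGG
GGGGGGGG
GGGGGGGG
GGGGGGGG
GGGGGGGG
GGGGRGGG
GGGGGGGG
GGGGGGGG

Answer: 63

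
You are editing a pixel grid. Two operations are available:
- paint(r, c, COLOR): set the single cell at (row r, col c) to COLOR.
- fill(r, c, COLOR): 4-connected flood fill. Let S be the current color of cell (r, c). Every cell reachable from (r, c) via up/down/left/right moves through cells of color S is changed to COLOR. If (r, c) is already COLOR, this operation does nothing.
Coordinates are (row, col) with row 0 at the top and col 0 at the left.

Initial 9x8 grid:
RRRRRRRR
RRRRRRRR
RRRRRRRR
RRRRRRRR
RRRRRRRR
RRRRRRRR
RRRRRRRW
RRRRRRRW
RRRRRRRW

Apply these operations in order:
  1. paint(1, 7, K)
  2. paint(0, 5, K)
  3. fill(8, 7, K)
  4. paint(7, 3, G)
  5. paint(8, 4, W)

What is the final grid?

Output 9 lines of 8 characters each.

After op 1 paint(1,7,K):
RRRRRRRR
RRRRRRRK
RRRRRRRR
RRRRRRRR
RRRRRRRR
RRRRRRRR
RRRRRRRW
RRRRRRRW
RRRRRRRW
After op 2 paint(0,5,K):
RRRRRKRR
RRRRRRRK
RRRRRRRR
RRRRRRRR
RRRRRRRR
RRRRRRRR
RRRRRRRW
RRRRRRRW
RRRRRRRW
After op 3 fill(8,7,K) [3 cells changed]:
RRRRRKRR
RRRRRRRK
RRRRRRRR
RRRRRRRR
RRRRRRRR
RRRRRRRR
RRRRRRRK
RRRRRRRK
RRRRRRRK
After op 4 paint(7,3,G):
RRRRRKRR
RRRRRRRK
RRRRRRRR
RRRRRRRR
RRRRRRRR
RRRRRRRR
RRRRRRRK
RRRGRRRK
RRRRRRRK
After op 5 paint(8,4,W):
RRRRRKRR
RRRRRRRK
RRRRRRRR
RRRRRRRR
RRRRRRRR
RRRRRRRR
RRRRRRRK
RRRGRRRK
RRRRWRRK

Answer: RRRRRKRR
RRRRRRRK
RRRRRRRR
RRRRRRRR
RRRRRRRR
RRRRRRRR
RRRRRRRK
RRRGRRRK
RRRRWRRK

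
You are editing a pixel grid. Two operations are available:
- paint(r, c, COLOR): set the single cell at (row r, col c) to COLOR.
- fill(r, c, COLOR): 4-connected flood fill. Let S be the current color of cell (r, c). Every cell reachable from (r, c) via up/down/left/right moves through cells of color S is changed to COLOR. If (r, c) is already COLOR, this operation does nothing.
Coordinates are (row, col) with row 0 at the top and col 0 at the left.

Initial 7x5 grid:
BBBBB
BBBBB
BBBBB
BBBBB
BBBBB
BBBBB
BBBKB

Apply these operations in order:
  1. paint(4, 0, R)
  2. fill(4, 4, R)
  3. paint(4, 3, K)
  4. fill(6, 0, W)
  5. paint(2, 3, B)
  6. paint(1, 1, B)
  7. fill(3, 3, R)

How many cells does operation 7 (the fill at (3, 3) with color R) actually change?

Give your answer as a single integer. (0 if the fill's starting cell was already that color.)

Answer: 31

Derivation:
After op 1 paint(4,0,R):
BBBBB
BBBBB
BBBBB
BBBBB
RBBBB
BBBBB
BBBKB
After op 2 fill(4,4,R) [33 cells changed]:
RRRRR
RRRRR
RRRRR
RRRRR
RRRRR
RRRRR
RRRKR
After op 3 paint(4,3,K):
RRRRR
RRRRR
RRRRR
RRRRR
RRRKR
RRRRR
RRRKR
After op 4 fill(6,0,W) [33 cells changed]:
WWWWW
WWWWW
WWWWW
WWWWW
WWWKW
WWWWW
WWWKW
After op 5 paint(2,3,B):
WWWWW
WWWWW
WWWBW
WWWWW
WWWKW
WWWWW
WWWKW
After op 6 paint(1,1,B):
WWWWW
WBWWW
WWWBW
WWWWW
WWWKW
WWWWW
WWWKW
After op 7 fill(3,3,R) [31 cells changed]:
RRRRR
RBRRR
RRRBR
RRRRR
RRRKR
RRRRR
RRRKR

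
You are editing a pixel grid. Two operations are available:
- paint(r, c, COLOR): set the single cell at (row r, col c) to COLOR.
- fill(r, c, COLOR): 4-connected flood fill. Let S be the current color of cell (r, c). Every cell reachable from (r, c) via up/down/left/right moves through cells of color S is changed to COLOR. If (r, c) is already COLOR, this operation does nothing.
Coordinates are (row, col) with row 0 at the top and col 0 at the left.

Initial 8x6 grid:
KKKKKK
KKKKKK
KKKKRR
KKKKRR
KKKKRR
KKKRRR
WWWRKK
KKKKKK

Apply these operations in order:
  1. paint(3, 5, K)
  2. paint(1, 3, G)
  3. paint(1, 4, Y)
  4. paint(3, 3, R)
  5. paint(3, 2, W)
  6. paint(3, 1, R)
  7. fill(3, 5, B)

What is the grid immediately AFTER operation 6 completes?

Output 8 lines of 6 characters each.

After op 1 paint(3,5,K):
KKKKKK
KKKKKK
KKKKRR
KKKKRK
KKKKRR
KKKRRR
WWWRKK
KKKKKK
After op 2 paint(1,3,G):
KKKKKK
KKKGKK
KKKKRR
KKKKRK
KKKKRR
KKKRRR
WWWRKK
KKKKKK
After op 3 paint(1,4,Y):
KKKKKK
KKKGYK
KKKKRR
KKKKRK
KKKKRR
KKKRRR
WWWRKK
KKKKKK
After op 4 paint(3,3,R):
KKKKKK
KKKGYK
KKKKRR
KKKRRK
KKKKRR
KKKRRR
WWWRKK
KKKKKK
After op 5 paint(3,2,W):
KKKKKK
KKKGYK
KKKKRR
KKWRRK
KKKKRR
KKKRRR
WWWRKK
KKKKKK
After op 6 paint(3,1,R):
KKKKKK
KKKGYK
KKKKRR
KRWRRK
KKKKRR
KKKRRR
WWWRKK
KKKKKK

Answer: KKKKKK
KKKGYK
KKKKRR
KRWRRK
KKKKRR
KKKRRR
WWWRKK
KKKKKK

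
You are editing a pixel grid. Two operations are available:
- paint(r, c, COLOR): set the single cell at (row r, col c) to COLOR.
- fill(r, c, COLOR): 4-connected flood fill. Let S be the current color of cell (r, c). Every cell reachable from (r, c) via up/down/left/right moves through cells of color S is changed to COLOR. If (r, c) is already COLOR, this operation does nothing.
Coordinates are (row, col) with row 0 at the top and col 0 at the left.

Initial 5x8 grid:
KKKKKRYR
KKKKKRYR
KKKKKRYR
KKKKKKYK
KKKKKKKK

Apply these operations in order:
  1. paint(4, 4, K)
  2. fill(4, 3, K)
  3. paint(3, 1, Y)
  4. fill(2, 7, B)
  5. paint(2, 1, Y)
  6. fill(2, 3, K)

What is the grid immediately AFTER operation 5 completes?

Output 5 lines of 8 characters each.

Answer: KKKKKRYB
KKKKKRYB
KYKKKRYB
KYKKKKYK
KKKKKKKK

Derivation:
After op 1 paint(4,4,K):
KKKKKRYR
KKKKKRYR
KKKKKRYR
KKKKKKYK
KKKKKKKK
After op 2 fill(4,3,K) [0 cells changed]:
KKKKKRYR
KKKKKRYR
KKKKKRYR
KKKKKKYK
KKKKKKKK
After op 3 paint(3,1,Y):
KKKKKRYR
KKKKKRYR
KKKKKRYR
KYKKKKYK
KKKKKKKK
After op 4 fill(2,7,B) [3 cells changed]:
KKKKKRYB
KKKKKRYB
KKKKKRYB
KYKKKKYK
KKKKKKKK
After op 5 paint(2,1,Y):
KKKKKRYB
KKKKKRYB
KYKKKRYB
KYKKKKYK
KKKKKKKK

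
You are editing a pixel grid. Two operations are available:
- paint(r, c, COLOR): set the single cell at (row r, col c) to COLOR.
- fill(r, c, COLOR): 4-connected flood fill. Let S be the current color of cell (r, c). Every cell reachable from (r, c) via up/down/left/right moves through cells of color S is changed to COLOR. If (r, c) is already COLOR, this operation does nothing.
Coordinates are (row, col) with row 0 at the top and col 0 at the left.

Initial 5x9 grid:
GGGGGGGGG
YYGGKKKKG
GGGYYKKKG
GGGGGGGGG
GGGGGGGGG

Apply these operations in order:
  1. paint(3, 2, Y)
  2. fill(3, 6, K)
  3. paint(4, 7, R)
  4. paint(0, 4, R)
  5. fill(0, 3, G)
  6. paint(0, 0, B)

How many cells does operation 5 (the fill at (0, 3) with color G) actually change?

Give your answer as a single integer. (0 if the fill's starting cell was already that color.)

After op 1 paint(3,2,Y):
GGGGGGGGG
YYGGKKKKG
GGGYYKKKG
GGYGGGGGG
GGGGGGGGG
After op 2 fill(3,6,K) [33 cells changed]:
KKKKKKKKK
YYKKKKKKK
KKKYYKKKK
KKYKKKKKK
KKKKKKKKK
After op 3 paint(4,7,R):
KKKKKKKKK
YYKKKKKKK
KKKYYKKKK
KKYKKKKKK
KKKKKKKRK
After op 4 paint(0,4,R):
KKKKRKKKK
YYKKKKKKK
KKKYYKKKK
KKYKKKKKK
KKKKKKKRK
After op 5 fill(0,3,G) [38 cells changed]:
GGGGRGGGG
YYGGGGGGG
GGGYYGGGG
GGYGGGGGG
GGGGGGGRG

Answer: 38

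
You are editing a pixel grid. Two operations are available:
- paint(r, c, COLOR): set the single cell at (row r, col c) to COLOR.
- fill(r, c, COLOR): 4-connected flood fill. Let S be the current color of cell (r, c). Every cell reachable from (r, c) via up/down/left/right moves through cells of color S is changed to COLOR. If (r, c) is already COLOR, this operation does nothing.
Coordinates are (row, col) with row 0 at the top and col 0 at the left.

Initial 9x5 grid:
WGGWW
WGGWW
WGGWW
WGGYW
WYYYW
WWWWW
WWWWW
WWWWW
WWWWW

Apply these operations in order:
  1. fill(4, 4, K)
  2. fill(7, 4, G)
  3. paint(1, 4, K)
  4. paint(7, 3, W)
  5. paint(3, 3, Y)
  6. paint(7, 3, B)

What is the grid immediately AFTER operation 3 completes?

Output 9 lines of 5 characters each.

Answer: GGGGG
GGGGK
GGGGG
GGGYG
GYYYG
GGGGG
GGGGG
GGGGG
GGGGG

Derivation:
After op 1 fill(4,4,K) [33 cells changed]:
KGGKK
KGGKK
KGGKK
KGGYK
KYYYK
KKKKK
KKKKK
KKKKK
KKKKK
After op 2 fill(7,4,G) [33 cells changed]:
GGGGG
GGGGG
GGGGG
GGGYG
GYYYG
GGGGG
GGGGG
GGGGG
GGGGG
After op 3 paint(1,4,K):
GGGGG
GGGGK
GGGGG
GGGYG
GYYYG
GGGGG
GGGGG
GGGGG
GGGGG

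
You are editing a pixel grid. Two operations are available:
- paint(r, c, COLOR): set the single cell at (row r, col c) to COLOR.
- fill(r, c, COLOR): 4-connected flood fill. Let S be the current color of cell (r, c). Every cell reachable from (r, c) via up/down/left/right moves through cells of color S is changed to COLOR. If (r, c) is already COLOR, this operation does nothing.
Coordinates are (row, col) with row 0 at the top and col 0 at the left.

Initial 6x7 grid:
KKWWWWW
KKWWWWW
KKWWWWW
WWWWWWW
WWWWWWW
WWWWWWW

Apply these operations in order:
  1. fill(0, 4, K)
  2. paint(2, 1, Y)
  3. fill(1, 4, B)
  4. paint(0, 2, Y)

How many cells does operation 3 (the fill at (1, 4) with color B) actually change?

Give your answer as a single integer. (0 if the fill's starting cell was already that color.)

After op 1 fill(0,4,K) [36 cells changed]:
KKKKKKK
KKKKKKK
KKKKKKK
KKKKKKK
KKKKKKK
KKKKKKK
After op 2 paint(2,1,Y):
KKKKKKK
KKKKKKK
KYKKKKK
KKKKKKK
KKKKKKK
KKKKKKK
After op 3 fill(1,4,B) [41 cells changed]:
BBBBBBB
BBBBBBB
BYBBBBB
BBBBBBB
BBBBBBB
BBBBBBB

Answer: 41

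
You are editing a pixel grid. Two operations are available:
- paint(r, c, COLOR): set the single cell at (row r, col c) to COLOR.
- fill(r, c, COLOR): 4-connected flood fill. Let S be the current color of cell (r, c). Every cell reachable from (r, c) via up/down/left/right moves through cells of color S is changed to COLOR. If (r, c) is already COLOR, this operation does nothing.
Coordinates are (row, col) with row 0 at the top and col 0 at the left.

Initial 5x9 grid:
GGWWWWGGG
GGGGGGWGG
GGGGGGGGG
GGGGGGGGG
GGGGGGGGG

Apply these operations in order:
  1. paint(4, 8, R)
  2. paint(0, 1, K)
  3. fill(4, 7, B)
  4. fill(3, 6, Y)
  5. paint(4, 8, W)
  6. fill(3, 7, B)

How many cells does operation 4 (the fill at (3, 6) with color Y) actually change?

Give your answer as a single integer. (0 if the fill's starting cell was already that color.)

After op 1 paint(4,8,R):
GGWWWWGGG
GGGGGGWGG
GGGGGGGGG
GGGGGGGGG
GGGGGGGGR
After op 2 paint(0,1,K):
GKWWWWGGG
GGGGGGWGG
GGGGGGGGG
GGGGGGGGG
GGGGGGGGR
After op 3 fill(4,7,B) [38 cells changed]:
BKWWWWBBB
BBBBBBWBB
BBBBBBBBB
BBBBBBBBB
BBBBBBBBR
After op 4 fill(3,6,Y) [38 cells changed]:
YKWWWWYYY
YYYYYYWYY
YYYYYYYYY
YYYYYYYYY
YYYYYYYYR

Answer: 38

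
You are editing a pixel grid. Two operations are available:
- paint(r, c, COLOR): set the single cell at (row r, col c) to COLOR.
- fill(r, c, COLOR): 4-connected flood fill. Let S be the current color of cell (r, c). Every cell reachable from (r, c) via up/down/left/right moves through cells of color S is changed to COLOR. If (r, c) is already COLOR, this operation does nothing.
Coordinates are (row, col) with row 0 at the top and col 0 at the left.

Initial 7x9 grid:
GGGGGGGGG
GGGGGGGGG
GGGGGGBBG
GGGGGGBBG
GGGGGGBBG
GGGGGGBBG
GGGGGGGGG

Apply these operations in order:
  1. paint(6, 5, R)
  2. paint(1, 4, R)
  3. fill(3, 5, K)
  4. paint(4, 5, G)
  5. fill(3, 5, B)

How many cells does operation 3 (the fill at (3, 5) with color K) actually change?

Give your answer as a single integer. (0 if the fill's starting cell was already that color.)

Answer: 53

Derivation:
After op 1 paint(6,5,R):
GGGGGGGGG
GGGGGGGGG
GGGGGGBBG
GGGGGGBBG
GGGGGGBBG
GGGGGGBBG
GGGGGRGGG
After op 2 paint(1,4,R):
GGGGGGGGG
GGGGRGGGG
GGGGGGBBG
GGGGGGBBG
GGGGGGBBG
GGGGGGBBG
GGGGGRGGG
After op 3 fill(3,5,K) [53 cells changed]:
KKKKKKKKK
KKKKRKKKK
KKKKKKBBK
KKKKKKBBK
KKKKKKBBK
KKKKKKBBK
KKKKKRKKK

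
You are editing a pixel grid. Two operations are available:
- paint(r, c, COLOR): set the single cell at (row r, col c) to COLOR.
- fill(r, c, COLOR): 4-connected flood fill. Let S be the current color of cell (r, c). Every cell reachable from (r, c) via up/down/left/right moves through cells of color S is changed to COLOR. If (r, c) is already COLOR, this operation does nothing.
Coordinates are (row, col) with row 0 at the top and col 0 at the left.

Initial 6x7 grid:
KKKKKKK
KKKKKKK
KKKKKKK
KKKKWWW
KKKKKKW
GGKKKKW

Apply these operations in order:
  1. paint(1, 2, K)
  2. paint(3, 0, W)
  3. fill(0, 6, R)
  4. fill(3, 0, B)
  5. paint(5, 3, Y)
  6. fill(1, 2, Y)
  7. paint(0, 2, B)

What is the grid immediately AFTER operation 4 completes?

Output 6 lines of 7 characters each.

After op 1 paint(1,2,K):
KKKKKKK
KKKKKKK
KKKKKKK
KKKKWWW
KKKKKKW
GGKKKKW
After op 2 paint(3,0,W):
KKKKKKK
KKKKKKK
KKKKKKK
WKKKWWW
KKKKKKW
GGKKKKW
After op 3 fill(0,6,R) [34 cells changed]:
RRRRRRR
RRRRRRR
RRRRRRR
WRRRWWW
RRRRRRW
GGRRRRW
After op 4 fill(3,0,B) [1 cells changed]:
RRRRRRR
RRRRRRR
RRRRRRR
BRRRWWW
RRRRRRW
GGRRRRW

Answer: RRRRRRR
RRRRRRR
RRRRRRR
BRRRWWW
RRRRRRW
GGRRRRW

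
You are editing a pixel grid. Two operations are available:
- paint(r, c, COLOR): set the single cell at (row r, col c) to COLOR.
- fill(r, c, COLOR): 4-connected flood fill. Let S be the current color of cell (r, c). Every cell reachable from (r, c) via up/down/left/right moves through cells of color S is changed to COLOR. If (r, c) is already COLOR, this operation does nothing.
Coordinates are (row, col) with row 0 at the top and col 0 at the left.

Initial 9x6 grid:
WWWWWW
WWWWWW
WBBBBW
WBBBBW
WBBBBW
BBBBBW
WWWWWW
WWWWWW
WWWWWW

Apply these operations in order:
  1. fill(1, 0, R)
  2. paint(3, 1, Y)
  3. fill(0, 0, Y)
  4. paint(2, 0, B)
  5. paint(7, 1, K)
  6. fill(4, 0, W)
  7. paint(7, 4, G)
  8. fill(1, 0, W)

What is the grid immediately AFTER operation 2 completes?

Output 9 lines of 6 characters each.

Answer: RRRRRR
RRRRRR
RBBBBR
RYBBBR
RBBBBR
BBBBBR
RRRRRR
RRRRRR
RRRRRR

Derivation:
After op 1 fill(1,0,R) [37 cells changed]:
RRRRRR
RRRRRR
RBBBBR
RBBBBR
RBBBBR
BBBBBR
RRRRRR
RRRRRR
RRRRRR
After op 2 paint(3,1,Y):
RRRRRR
RRRRRR
RBBBBR
RYBBBR
RBBBBR
BBBBBR
RRRRRR
RRRRRR
RRRRRR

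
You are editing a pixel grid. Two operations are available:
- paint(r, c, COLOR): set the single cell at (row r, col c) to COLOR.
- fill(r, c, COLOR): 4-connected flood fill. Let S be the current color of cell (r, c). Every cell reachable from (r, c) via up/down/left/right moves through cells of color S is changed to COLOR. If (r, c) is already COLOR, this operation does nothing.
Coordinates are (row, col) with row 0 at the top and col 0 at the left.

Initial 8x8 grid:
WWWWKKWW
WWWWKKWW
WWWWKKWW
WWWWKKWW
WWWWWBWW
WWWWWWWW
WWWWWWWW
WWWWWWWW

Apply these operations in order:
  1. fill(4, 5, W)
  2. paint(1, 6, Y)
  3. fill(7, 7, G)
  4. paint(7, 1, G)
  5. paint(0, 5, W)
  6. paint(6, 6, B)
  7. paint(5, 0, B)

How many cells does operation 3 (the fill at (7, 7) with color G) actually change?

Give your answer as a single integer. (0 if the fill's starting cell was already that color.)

Answer: 55

Derivation:
After op 1 fill(4,5,W) [1 cells changed]:
WWWWKKWW
WWWWKKWW
WWWWKKWW
WWWWKKWW
WWWWWWWW
WWWWWWWW
WWWWWWWW
WWWWWWWW
After op 2 paint(1,6,Y):
WWWWKKWW
WWWWKKYW
WWWWKKWW
WWWWKKWW
WWWWWWWW
WWWWWWWW
WWWWWWWW
WWWWWWWW
After op 3 fill(7,7,G) [55 cells changed]:
GGGGKKGG
GGGGKKYG
GGGGKKGG
GGGGKKGG
GGGGGGGG
GGGGGGGG
GGGGGGGG
GGGGGGGG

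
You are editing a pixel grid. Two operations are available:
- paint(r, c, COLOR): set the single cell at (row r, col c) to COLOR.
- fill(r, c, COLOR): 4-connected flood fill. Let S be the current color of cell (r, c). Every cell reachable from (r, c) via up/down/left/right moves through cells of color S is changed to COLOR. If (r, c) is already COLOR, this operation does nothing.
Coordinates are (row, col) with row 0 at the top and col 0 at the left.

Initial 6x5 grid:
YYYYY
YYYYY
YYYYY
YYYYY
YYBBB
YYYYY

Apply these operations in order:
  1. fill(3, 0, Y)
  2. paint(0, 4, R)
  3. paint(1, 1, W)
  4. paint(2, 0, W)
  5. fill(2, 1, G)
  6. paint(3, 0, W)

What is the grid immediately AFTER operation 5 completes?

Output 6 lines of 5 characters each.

After op 1 fill(3,0,Y) [0 cells changed]:
YYYYY
YYYYY
YYYYY
YYYYY
YYBBB
YYYYY
After op 2 paint(0,4,R):
YYYYR
YYYYY
YYYYY
YYYYY
YYBBB
YYYYY
After op 3 paint(1,1,W):
YYYYR
YWYYY
YYYYY
YYYYY
YYBBB
YYYYY
After op 4 paint(2,0,W):
YYYYR
YWYYY
WYYYY
YYYYY
YYBBB
YYYYY
After op 5 fill(2,1,G) [24 cells changed]:
GGGGR
GWGGG
WGGGG
GGGGG
GGBBB
GGGGG

Answer: GGGGR
GWGGG
WGGGG
GGGGG
GGBBB
GGGGG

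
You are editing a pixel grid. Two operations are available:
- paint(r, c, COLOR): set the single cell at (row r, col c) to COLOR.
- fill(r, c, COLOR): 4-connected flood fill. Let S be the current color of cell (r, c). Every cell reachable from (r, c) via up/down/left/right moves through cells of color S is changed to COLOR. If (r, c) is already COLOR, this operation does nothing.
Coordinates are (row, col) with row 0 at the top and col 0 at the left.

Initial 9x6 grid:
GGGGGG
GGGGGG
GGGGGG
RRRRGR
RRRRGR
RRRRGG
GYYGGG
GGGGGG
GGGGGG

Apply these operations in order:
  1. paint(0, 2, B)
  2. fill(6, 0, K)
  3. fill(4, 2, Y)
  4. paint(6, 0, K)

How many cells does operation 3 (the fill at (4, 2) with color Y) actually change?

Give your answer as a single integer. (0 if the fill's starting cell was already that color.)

Answer: 12

Derivation:
After op 1 paint(0,2,B):
GGBGGG
GGGGGG
GGGGGG
RRRRGR
RRRRGR
RRRRGG
GYYGGG
GGGGGG
GGGGGG
After op 2 fill(6,0,K) [37 cells changed]:
KKBKKK
KKKKKK
KKKKKK
RRRRKR
RRRRKR
RRRRKK
KYYKKK
KKKKKK
KKKKKK
After op 3 fill(4,2,Y) [12 cells changed]:
KKBKKK
KKKKKK
KKKKKK
YYYYKR
YYYYKR
YYYYKK
KYYKKK
KKKKKK
KKKKKK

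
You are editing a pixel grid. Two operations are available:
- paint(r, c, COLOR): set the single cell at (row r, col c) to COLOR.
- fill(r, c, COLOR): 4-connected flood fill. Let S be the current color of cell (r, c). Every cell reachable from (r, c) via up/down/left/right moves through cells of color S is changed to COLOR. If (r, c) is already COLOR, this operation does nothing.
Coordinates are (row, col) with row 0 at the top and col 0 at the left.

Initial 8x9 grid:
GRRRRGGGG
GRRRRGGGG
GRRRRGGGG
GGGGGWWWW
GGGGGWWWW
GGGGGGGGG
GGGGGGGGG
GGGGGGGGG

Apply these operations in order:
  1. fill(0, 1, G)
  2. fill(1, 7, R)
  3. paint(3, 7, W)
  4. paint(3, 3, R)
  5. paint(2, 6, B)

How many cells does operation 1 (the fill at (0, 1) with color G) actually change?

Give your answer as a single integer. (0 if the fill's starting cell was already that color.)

After op 1 fill(0,1,G) [12 cells changed]:
GGGGGGGGG
GGGGGGGGG
GGGGGGGGG
GGGGGWWWW
GGGGGWWWW
GGGGGGGGG
GGGGGGGGG
GGGGGGGGG

Answer: 12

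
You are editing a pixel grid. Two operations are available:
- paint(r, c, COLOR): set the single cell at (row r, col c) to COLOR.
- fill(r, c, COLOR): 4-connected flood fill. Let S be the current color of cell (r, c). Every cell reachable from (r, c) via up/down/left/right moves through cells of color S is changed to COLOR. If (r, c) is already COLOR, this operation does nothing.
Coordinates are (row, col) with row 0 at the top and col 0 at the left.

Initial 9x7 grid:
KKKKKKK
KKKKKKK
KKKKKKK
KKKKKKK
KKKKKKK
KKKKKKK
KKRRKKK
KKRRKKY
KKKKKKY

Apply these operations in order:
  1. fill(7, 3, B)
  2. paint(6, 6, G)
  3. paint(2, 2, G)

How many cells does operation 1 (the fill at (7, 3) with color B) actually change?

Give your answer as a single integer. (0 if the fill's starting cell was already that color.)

After op 1 fill(7,3,B) [4 cells changed]:
KKKKKKK
KKKKKKK
KKKKKKK
KKKKKKK
KKKKKKK
KKKKKKK
KKBBKKK
KKBBKKY
KKKKKKY

Answer: 4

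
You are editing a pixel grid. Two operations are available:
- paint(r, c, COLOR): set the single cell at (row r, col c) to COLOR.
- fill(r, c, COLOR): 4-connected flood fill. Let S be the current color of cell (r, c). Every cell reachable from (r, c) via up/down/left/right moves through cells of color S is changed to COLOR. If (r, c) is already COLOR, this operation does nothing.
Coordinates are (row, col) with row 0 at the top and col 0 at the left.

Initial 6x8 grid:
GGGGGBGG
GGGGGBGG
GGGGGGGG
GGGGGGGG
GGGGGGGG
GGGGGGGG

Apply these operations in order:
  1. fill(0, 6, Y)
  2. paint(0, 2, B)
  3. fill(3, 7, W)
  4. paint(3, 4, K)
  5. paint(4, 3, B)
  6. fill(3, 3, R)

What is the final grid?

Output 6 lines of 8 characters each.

Answer: RRBRRBRR
RRRRRBRR
RRRRRRRR
RRRRKRRR
RRRBRRRR
RRRRRRRR

Derivation:
After op 1 fill(0,6,Y) [46 cells changed]:
YYYYYBYY
YYYYYBYY
YYYYYYYY
YYYYYYYY
YYYYYYYY
YYYYYYYY
After op 2 paint(0,2,B):
YYBYYBYY
YYYYYBYY
YYYYYYYY
YYYYYYYY
YYYYYYYY
YYYYYYYY
After op 3 fill(3,7,W) [45 cells changed]:
WWBWWBWW
WWWWWBWW
WWWWWWWW
WWWWWWWW
WWWWWWWW
WWWWWWWW
After op 4 paint(3,4,K):
WWBWWBWW
WWWWWBWW
WWWWWWWW
WWWWKWWW
WWWWWWWW
WWWWWWWW
After op 5 paint(4,3,B):
WWBWWBWW
WWWWWBWW
WWWWWWWW
WWWWKWWW
WWWBWWWW
WWWWWWWW
After op 6 fill(3,3,R) [43 cells changed]:
RRBRRBRR
RRRRRBRR
RRRRRRRR
RRRRKRRR
RRRBRRRR
RRRRRRRR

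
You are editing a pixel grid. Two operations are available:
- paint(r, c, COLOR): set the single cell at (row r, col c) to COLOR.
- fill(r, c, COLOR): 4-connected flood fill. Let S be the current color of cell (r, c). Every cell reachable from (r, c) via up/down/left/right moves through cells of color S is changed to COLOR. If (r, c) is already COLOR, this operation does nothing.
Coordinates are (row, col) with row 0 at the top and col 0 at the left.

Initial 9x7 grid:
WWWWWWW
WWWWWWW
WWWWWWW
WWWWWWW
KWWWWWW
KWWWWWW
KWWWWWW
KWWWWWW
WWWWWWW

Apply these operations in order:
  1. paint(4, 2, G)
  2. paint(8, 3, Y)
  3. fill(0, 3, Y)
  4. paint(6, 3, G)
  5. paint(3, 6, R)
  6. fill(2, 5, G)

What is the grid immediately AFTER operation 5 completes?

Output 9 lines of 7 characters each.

Answer: YYYYYYY
YYYYYYY
YYYYYYY
YYYYYYR
KYGYYYY
KYYYYYY
KYYGYYY
KYYYYYY
YYYYYYY

Derivation:
After op 1 paint(4,2,G):
WWWWWWW
WWWWWWW
WWWWWWW
WWWWWWW
KWGWWWW
KWWWWWW
KWWWWWW
KWWWWWW
WWWWWWW
After op 2 paint(8,3,Y):
WWWWWWW
WWWWWWW
WWWWWWW
WWWWWWW
KWGWWWW
KWWWWWW
KWWWWWW
KWWWWWW
WWWYWWW
After op 3 fill(0,3,Y) [57 cells changed]:
YYYYYYY
YYYYYYY
YYYYYYY
YYYYYYY
KYGYYYY
KYYYYYY
KYYYYYY
KYYYYYY
YYYYYYY
After op 4 paint(6,3,G):
YYYYYYY
YYYYYYY
YYYYYYY
YYYYYYY
KYGYYYY
KYYYYYY
KYYGYYY
KYYYYYY
YYYYYYY
After op 5 paint(3,6,R):
YYYYYYY
YYYYYYY
YYYYYYY
YYYYYYR
KYGYYYY
KYYYYYY
KYYGYYY
KYYYYYY
YYYYYYY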